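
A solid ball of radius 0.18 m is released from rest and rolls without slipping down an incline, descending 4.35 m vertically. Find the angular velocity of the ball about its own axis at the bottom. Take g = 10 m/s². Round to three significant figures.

Here I = (2/5)MR², so the shape factor k = I/(MR²) = 0.4.
Pure rolling means v = ωR; then KE = ½Mv² + ½I(v/R)² = ½(1+k)Mv² = (7/10)Mv².
Energy conservation Mgh = ½(1+k)Mv² gives v = √(2gh/(1+k)) = √(2 × 10 × 4.35 / 1.4) = 7.883 m/s.
Then ω = v/R = 7.883 / 0.18 ≈ 43.8 rad/s.

ω ≈ 43.8 rad/s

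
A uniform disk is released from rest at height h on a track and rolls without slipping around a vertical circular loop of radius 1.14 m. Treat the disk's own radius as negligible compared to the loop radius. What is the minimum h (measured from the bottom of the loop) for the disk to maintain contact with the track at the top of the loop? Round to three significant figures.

The moment of inertia is (1/2)MR², giving k ≡ I/(MR²) = 0.5.
At the top, contact is just lost when gravity alone supplies the centripetal force: Mg = Mv_top²/r, i.e. v_top² = gr.
With ω = v/R, the kinetic energy at speed v is ½(1+k)Mv² = (3/4)Mv².
Energy conservation from release (height h) to the top (height 2r): Mgh = Mg(2r) + (3/4)M·gr.
Thus h_min = 2r + (1+k)r/2 = r(2 + 1.5/2) = 1.14 × 2.75 ≈ 3.14 m.

h_min ≈ 3.14 m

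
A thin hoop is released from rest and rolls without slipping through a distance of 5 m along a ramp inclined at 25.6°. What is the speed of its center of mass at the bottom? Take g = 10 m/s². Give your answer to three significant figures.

v ≈ 4.65 m/s

The moment of inertia is MR², giving k ≡ I/(MR²) = 1.
Pure rolling means v = ωR; then KE = ½Mv² + ½I(v/R)² = ½(1+k)Mv² = Mv².
The vertical drop is h = L sinθ = 5 × sin25.6° = 2.16 m.
Setting Mgh = Mv² gives v = √(2gh/(1+k)) = √(2·10·2.16/2) ≈ 4.65 m/s.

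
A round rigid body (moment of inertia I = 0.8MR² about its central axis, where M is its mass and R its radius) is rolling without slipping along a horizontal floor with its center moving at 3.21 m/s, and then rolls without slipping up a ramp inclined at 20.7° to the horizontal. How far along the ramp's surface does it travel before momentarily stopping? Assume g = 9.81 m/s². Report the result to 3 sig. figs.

d ≈ 2.67 m

With I = 0.8MR², the ratio k = I/(MR²) is 0.8.
Rolling without slipping gives ω = v/R, so the total kinetic energy is ½Mv² + ½Iω² = ½(1+k)Mv² = (9/10)Mv².
Setting this equal to Mgh gives the vertical rise h = (1+k)v₀²/(2g) = 1.8×3.21²/(2×9.81) = 0.9453 m.
The distance along the slope is d = h/sinθ = 0.9453/sin20.7° ≈ 2.67 m.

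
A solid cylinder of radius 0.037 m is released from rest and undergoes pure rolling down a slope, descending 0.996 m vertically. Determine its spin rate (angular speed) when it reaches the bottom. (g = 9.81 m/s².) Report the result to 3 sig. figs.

The moment of inertia is (1/2)MR², giving k ≡ I/(MR²) = 0.5.
Rolling without slipping gives ω = v/R, so the total kinetic energy is ½Mv² + ½Iω² = ½(1+k)Mv² = (3/4)Mv².
Energy conservation Mgh = ½(1+k)Mv² gives v = √(2gh/(1+k)) = √(2 × 9.81 × 0.996 / 1.5) = 3.609 m/s.
The angular speed follows from ω = v/R = 3.609/0.037 ≈ 97.6 rad/s.

ω ≈ 97.6 rad/s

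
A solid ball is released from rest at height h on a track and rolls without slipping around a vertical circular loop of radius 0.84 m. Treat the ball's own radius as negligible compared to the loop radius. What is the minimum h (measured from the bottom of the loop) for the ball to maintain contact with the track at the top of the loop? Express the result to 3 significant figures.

For this body I = (2/5)MR², i.e. k = I/(MR²) = 0.4.
At the top of the loop, the minimum-contact condition is Mg = Mv_top²/r, so v_top² = gr.
With ω = v/R, the kinetic energy at speed v is ½(1+k)Mv² = (7/10)Mv².
Energy conservation from release (height h) to the top (height 2r): Mgh = Mg(2r) + (7/10)M·gr.
Thus h_min = 2r + (1+k)r/2 = r(2 + 1.4/2) = 0.84 × 2.7 ≈ 2.27 m.

h_min ≈ 2.27 m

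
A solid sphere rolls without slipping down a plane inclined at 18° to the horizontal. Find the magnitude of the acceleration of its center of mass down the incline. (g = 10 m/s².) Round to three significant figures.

a ≈ 2.21 m/s²

With I = (2/5)MR², the ratio k = I/(MR²) is 0.4.
Translational: Mg sinθ − f = Ma. Rotational about the CM: fR = Iα = kMRa, so f = kMa.
Eliminating f: Mg sinθ = (1+k)Ma, so a = g sinθ/(1+k) = 10 × sin18° / 1.4 ≈ 2.21 m/s².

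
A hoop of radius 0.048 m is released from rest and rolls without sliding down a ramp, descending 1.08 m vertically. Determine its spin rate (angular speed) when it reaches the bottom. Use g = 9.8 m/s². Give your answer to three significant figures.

For this body I = MR², i.e. k = I/(MR²) = 1.
Rolling without slipping gives ω = v/R, so the total kinetic energy is ½Mv² + ½Iω² = ½(1+k)Mv² = Mv².
Energy conservation Mgh = ½(1+k)Mv² gives v = √(2gh/(1+k)) = √(2 × 9.8 × 1.08 / 2) = 3.253 m/s.
The angular speed follows from ω = v/R = 3.253/0.048 ≈ 67.8 rad/s.

ω ≈ 67.8 rad/s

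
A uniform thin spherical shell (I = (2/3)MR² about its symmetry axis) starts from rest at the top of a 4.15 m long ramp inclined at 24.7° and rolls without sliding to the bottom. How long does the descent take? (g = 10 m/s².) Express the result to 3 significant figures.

The moment of inertia is (2/3)MR², giving k ≡ I/(MR²) = 2/3.
Along the incline Mg sinθ − f = Ma, and torque about the center fR = Iα = kMR²(a/R) gives f = kMa.
Hence a = g sinθ/(1+k) = 10×sin24.7°/1.667 = 2.507 m/s².
With constant a from rest, t = √(2L/a) = √(2·4.15/2.507) ≈ 1.82 s.

t ≈ 1.82 s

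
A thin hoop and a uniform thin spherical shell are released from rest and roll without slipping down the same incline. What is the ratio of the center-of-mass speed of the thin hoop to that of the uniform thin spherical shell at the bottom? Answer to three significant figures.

Each satisfies Mgh = ½(1+k)Mv² with k = I/(MR²), so v ∝ 1/√(1+k).
For the thin hoop k = 1; for the uniform thin spherical shell k = 2/3.
v₁/v₂ = √((1+k₂)/(1+k₁)) = √(1.667/2) ≈ 0.913.

v_ratio ≈ 0.913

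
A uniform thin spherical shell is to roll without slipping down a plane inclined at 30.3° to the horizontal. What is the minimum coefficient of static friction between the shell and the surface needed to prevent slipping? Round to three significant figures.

The moment of inertia is (2/3)MR², giving k ≡ I/(MR²) = 2/3.
Along the incline Mg sinθ − f = Ma, and torque about the center fR = Iα = kMR²(a/R) gives f = kMa.
These give a = g sinθ/(1+k) and the required friction f = kMg sinθ/(1+k).
The normal force is N = Mg cosθ, so μ_min = f/N = k tanθ/(1+k).
μ_min = (2/3) × tan30.3° / 1.667 ≈ 0.234.

μ_min ≈ 0.234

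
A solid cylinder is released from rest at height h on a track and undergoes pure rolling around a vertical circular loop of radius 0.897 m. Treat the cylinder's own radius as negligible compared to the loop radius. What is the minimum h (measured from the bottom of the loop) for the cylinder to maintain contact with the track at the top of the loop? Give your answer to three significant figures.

h_min ≈ 2.47 m

The moment of inertia is (1/2)MR², giving k ≡ I/(MR²) = 0.5.
At the top, contact is just lost when gravity alone supplies the centripetal force: Mg = Mv_top²/r, i.e. v_top² = gr.
With ω = v/R, the kinetic energy at speed v is ½(1+k)Mv² = (3/4)Mv².
Energy conservation from release (height h) to the top (height 2r): Mgh = Mg(2r) + (3/4)M·gr.
Thus h_min = 2r + (1+k)r/2 = r(2 + 1.5/2) = 0.897 × 2.75 ≈ 2.47 m.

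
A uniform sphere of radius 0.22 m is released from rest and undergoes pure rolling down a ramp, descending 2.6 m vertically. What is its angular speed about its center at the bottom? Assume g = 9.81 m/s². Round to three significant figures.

ω ≈ 27.4 rad/s

Here I = (2/5)MR², so the shape factor k = I/(MR²) = 0.4.
Rolling without slipping gives ω = v/R, so the total kinetic energy is ½Mv² + ½Iω² = ½(1+k)Mv² = (7/10)Mv².
Energy conservation Mgh = ½(1+k)Mv² gives v = √(2gh/(1+k)) = √(2 × 9.81 × 2.6 / 1.4) = 6.036 m/s.
The angular speed follows from ω = v/R = 6.036/0.22 ≈ 27.4 rad/s.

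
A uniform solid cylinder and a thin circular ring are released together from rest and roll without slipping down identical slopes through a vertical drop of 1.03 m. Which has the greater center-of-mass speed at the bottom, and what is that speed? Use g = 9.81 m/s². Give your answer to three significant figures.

For rolling without slipping, Mgh = ½(1+k)Mv² where k = I/(MR²), so v = √(2gh/(1+k)).
Uniform solid cylinder: k = 0.5, giving v = √(2×9.81×1.03/1.5) = 3.67 m/s.
Thin circular ring: k = 1, giving v = √(2×9.81×1.03/2) = 3.179 m/s.
The smaller k wins: the uniform solid cylinder, at ≈ 3.67 m/s.

the uniform solid cylinder, at v ≈ 3.67 m/s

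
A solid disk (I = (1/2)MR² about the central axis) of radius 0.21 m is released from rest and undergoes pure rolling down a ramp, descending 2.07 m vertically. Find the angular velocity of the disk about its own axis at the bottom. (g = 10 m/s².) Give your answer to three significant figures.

ω ≈ 25.0 rad/s

Here I = (1/2)MR², so the shape factor k = I/(MR²) = 0.5.
The rolling condition ω = v/R makes the rotational term ½I(v/R)² = ½kMv², so KE_total = ½(1+k)Mv² = (3/4)Mv².
Energy conservation Mgh = ½(1+k)Mv² gives v = √(2gh/(1+k)) = √(2 × 10 × 2.07 / 1.5) = 5.254 m/s.
Then ω = v/R = 5.254 / 0.21 ≈ 25.0 rad/s.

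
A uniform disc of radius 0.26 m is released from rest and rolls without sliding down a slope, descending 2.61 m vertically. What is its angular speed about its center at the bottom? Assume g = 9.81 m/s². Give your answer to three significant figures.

For this body I = (1/2)MR², i.e. k = I/(MR²) = 0.5.
Rolling without slipping gives ω = v/R, so the total kinetic energy is ½Mv² + ½Iω² = ½(1+k)Mv² = (3/4)Mv².
Energy conservation Mgh = ½(1+k)Mv² gives v = √(2gh/(1+k)) = √(2 × 9.81 × 2.61 / 1.5) = 5.843 m/s.
Then ω = v/R = 5.843 / 0.26 ≈ 22.5 rad/s.

ω ≈ 22.5 rad/s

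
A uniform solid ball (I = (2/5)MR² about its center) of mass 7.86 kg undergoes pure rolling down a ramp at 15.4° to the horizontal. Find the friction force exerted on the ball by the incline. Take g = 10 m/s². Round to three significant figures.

f ≈ 5.96 N

The moment of inertia is (2/5)MR², giving k ≡ I/(MR²) = 0.4.
Translational: Mg sinθ − f = Ma. Rotational about the CM: fR = Iα = kMRa, so f = kMa.
Combining, a = g sinθ/(1+k) and f = kMa = kMg sinθ/(1+k).
f = 0.4 × 7.86 × 10 × sin15.4° / 1.4 ≈ 5.96 N.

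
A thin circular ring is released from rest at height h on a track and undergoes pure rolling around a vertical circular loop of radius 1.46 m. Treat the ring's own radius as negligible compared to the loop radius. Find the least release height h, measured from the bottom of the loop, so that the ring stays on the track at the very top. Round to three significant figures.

With I = MR², the ratio k = I/(MR²) is 1.
At the top of the loop, the minimum-contact condition is Mg = Mv_top²/r, so v_top² = gr.
With ω = v/R, the kinetic energy at speed v is ½(1+k)Mv² = Mv².
Energy conservation from release (height h) to the top (height 2r): Mgh = Mg(2r) + M·gr.
Thus h_min = 2r + (1+k)r/2 = r(2 + 2/2) = 1.46 × 3 ≈ 4.38 m.

h_min ≈ 4.38 m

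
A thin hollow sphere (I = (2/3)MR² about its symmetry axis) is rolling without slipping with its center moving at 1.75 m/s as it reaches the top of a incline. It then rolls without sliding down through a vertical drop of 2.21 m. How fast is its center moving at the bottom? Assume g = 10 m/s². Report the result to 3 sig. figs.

The moment of inertia is (2/3)MR², giving k ≡ I/(MR²) = 2/3.
Since it rolls without slipping, ω = v/R and KE = ½Mv² + ½Iω² = ½(1+k)Mv² = (5/6)Mv².
Energy conservation: (5/6)Mv₀² + Mgh = (5/6)Mv², so v² = v₀² + 2gh/(1+k).
v = √(1.75² + 2×10×2.21/1.667) = √29.58 ≈ 5.44 m/s.

v ≈ 5.44 m/s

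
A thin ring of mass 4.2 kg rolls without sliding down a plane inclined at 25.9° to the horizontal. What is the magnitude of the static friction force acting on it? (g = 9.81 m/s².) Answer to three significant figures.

f ≈ 9.00 N

With I = MR², the ratio k = I/(MR²) is 1.
Newton's second law down the slope: Mg sinθ − f = Ma. The torque equation fR = Iα (with α = a/R) gives f = kMa.
Combining, a = g sinθ/(1+k) and f = kMa = kMg sinθ/(1+k).
f = 1 × 4.2 × 9.81 × sin25.9° / 2 ≈ 9.00 N.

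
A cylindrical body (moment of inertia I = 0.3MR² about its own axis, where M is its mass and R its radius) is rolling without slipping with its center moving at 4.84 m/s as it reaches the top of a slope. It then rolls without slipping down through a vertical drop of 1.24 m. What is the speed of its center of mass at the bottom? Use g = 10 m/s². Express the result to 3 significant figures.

With I = 0.3MR², the ratio k = I/(MR²) is 0.3.
Rolling without slipping gives ω = v/R, so the total kinetic energy is ½Mv² + ½Iω² = ½(1+k)Mv² = (13/20)Mv².
Energy conservation: (13/20)Mv₀² + Mgh = (13/20)Mv², so v² = v₀² + 2gh/(1+k).
v = √(4.84² + 2×10×1.24/1.3) = √42.5 ≈ 6.52 m/s.

v ≈ 6.52 m/s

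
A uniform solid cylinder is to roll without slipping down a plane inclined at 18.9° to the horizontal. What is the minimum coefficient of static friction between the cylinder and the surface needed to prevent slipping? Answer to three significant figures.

With I = (1/2)MR², the ratio k = I/(MR²) is 0.5.
Newton's second law down the slope: Mg sinθ − f = Ma. The torque equation fR = Iα (with α = a/R) gives f = kMa.
These give a = g sinθ/(1+k) and the required friction f = kMg sinθ/(1+k).
The normal force is N = Mg cosθ, so μ_min = f/N = k tanθ/(1+k).
μ_min = 0.5 × tan18.9° / 1.5 ≈ 0.114.

μ_min ≈ 0.114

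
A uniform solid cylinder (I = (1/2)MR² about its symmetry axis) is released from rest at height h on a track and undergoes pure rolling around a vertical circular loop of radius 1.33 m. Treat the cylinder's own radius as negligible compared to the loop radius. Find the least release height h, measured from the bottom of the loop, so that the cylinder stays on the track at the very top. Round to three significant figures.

The moment of inertia is (1/2)MR², giving k ≡ I/(MR²) = 0.5.
At the top, contact is just lost when gravity alone supplies the centripetal force: Mg = Mv_top²/r, i.e. v_top² = gr.
With ω = v/R, the kinetic energy at speed v is ½(1+k)Mv² = (3/4)Mv².
Energy conservation from release (height h) to the top (height 2r): Mgh = Mg(2r) + (3/4)M·gr.
Thus h_min = 2r + (1+k)r/2 = r(2 + 1.5/2) = 1.33 × 2.75 ≈ 3.66 m.

h_min ≈ 3.66 m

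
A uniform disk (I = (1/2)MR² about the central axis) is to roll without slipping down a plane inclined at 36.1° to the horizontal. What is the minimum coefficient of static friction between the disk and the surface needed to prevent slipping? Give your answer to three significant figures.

μ_min ≈ 0.243

For this body I = (1/2)MR², i.e. k = I/(MR²) = 0.5.
Newton's second law down the slope: Mg sinθ − f = Ma. The torque equation fR = Iα (with α = a/R) gives f = kMa.
These give a = g sinθ/(1+k) and the required friction f = kMg sinθ/(1+k).
The normal force is N = Mg cosθ, so μ_min = f/N = k tanθ/(1+k).
μ_min = 0.5 × tan36.1° / 1.5 ≈ 0.243.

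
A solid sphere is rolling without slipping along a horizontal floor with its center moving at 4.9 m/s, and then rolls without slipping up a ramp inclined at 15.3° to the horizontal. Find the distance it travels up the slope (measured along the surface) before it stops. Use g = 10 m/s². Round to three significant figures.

For this body I = (2/5)MR², i.e. k = I/(MR²) = 0.4.
Pure rolling means v = ωR; then KE = ½Mv² + ½I(v/R)² = ½(1+k)Mv² = (7/10)Mv².
Setting this equal to Mgh gives the vertical rise h = (1+k)v₀²/(2g) = 1.4×4.9²/(2×10) = 1.681 m.
The distance along the slope is d = h/sinθ = 1.681/sin15.3° ≈ 6.37 m.

d ≈ 6.37 m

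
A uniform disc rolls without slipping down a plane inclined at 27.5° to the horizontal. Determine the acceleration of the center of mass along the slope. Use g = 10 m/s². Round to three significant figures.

With I = (1/2)MR², the ratio k = I/(MR²) is 0.5.
Along the incline Mg sinθ − f = Ma, and torque about the center fR = Iα = kMR²(a/R) gives f = kMa.
Eliminating f: Mg sinθ = (1+k)Ma, so a = g sinθ/(1+k) = 10 × sin27.5° / 1.5 ≈ 3.08 m/s².

a ≈ 3.08 m/s²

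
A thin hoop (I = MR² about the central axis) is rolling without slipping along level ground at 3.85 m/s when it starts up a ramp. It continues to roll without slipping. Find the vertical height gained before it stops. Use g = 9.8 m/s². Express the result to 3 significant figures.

Here I = MR², so the shape factor k = I/(MR²) = 1.
The rolling condition ω = v/R makes the rotational term ½I(v/R)² = ½kMv², so KE_total = ½(1+k)Mv² = Mv².
At the top the kinetic energy is zero, so Mv₀² = Mgh.
Thus h = (1+k)v₀²/(2g) = 2 × 3.85² / (2 × 9.8) ≈ 1.51 m.

h ≈ 1.51 m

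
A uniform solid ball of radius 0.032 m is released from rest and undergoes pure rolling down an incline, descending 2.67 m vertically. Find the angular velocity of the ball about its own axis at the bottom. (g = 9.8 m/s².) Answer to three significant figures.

With I = (2/5)MR², the ratio k = I/(MR²) is 0.4.
The rolling condition ω = v/R makes the rotational term ½I(v/R)² = ½kMv², so KE_total = ½(1+k)Mv² = (7/10)Mv².
Energy conservation Mgh = ½(1+k)Mv² gives v = √(2gh/(1+k)) = √(2 × 9.8 × 2.67 / 1.4) = 6.114 m/s.
Then ω = v/R = 6.114 / 0.032 ≈ 191 rad/s.

ω ≈ 191 rad/s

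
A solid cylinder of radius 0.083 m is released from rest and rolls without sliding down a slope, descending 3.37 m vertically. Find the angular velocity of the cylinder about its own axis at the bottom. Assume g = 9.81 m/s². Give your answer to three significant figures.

ω ≈ 80.0 rad/s

Here I = (1/2)MR², so the shape factor k = I/(MR²) = 0.5.
Pure rolling means v = ωR; then KE = ½Mv² + ½I(v/R)² = ½(1+k)Mv² = (3/4)Mv².
Energy conservation Mgh = ½(1+k)Mv² gives v = √(2gh/(1+k)) = √(2 × 9.81 × 3.37 / 1.5) = 6.639 m/s.
Then ω = v/R = 6.639 / 0.083 ≈ 80.0 rad/s.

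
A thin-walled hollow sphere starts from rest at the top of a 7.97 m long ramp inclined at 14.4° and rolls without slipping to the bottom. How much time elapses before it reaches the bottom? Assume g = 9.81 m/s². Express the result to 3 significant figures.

The moment of inertia is (2/3)MR², giving k ≡ I/(MR²) = 2/3.
Newton's second law down the slope: Mg sinθ − f = Ma. The torque equation fR = Iα (with α = a/R) gives f = kMa.
Hence a = g sinθ/(1+k) = 9.81×sin14.4°/1.667 = 1.464 m/s².
Starting from rest, L = ½at², so t = √(2L/a) = √(2×7.97/1.464) ≈ 3.30 s.

t ≈ 3.30 s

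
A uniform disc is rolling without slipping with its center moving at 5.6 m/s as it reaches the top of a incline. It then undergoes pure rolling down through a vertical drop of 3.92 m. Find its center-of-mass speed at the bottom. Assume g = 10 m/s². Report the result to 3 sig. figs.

v ≈ 9.14 m/s

The moment of inertia is (1/2)MR², giving k ≡ I/(MR²) = 0.5.
The rolling condition ω = v/R makes the rotational term ½I(v/R)² = ½kMv², so KE_total = ½(1+k)Mv² = (3/4)Mv².
Conserving energy between top and bottom: (3/4)Mv² = (3/4)Mv₀² + Mgh, hence v² = v₀² + 2gh/(1+k).
v = √(5.6² + 2×10×3.92/1.5) = √83.63 ≈ 9.14 m/s.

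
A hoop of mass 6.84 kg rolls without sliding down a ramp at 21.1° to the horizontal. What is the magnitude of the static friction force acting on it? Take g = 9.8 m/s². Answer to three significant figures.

f ≈ 12.1 N

With I = MR², the ratio k = I/(MR²) is 1.
Translational: Mg sinθ − f = Ma. Rotational about the CM: fR = Iα = kMRa, so f = kMa.
Combining, a = g sinθ/(1+k) and f = kMa = kMg sinθ/(1+k).
f = 1 × 6.84 × 9.8 × sin21.1° / 2 ≈ 12.1 N.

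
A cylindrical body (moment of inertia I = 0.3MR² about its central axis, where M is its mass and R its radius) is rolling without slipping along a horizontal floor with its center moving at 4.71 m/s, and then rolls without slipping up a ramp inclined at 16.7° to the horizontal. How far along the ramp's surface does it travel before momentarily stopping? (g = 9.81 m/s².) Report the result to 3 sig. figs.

d ≈ 5.12 m

With I = 0.3MR², the ratio k = I/(MR²) is 0.3.
Pure rolling means v = ωR; then KE = ½Mv² + ½I(v/R)² = ½(1+k)Mv² = (13/20)Mv².
Setting this equal to Mgh gives the vertical rise h = (1+k)v₀²/(2g) = 1.3×4.71²/(2×9.81) = 1.47 m.
The distance along the slope is d = h/sinθ = 1.47/sin16.7° ≈ 5.12 m.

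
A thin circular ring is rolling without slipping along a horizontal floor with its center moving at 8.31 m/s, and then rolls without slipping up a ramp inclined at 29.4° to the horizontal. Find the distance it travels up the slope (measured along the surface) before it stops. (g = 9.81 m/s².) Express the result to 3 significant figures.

For this body I = MR², i.e. k = I/(MR²) = 1.
The rolling condition ω = v/R makes the rotational term ½I(v/R)² = ½kMv², so KE_total = ½(1+k)Mv² = Mv².
Setting this equal to Mgh gives the vertical rise h = (1+k)v₀²/(2g) = 2×8.31²/(2×9.81) = 7.039 m.
The distance along the slope is d = h/sinθ = 7.039/sin29.4° ≈ 14.3 m.

d ≈ 14.3 m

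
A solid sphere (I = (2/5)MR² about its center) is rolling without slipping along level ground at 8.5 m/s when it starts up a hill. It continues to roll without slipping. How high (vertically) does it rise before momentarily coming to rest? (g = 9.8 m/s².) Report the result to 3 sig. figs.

The moment of inertia is (2/5)MR², giving k ≡ I/(MR²) = 0.4.
Since it rolls without slipping, ω = v/R and KE = ½Mv² + ½Iω² = ½(1+k)Mv² = (7/10)Mv².
All of this converts to potential energy at the highest point: (7/10)Mv₀² = Mgh.
Thus h = (1+k)v₀²/(2g) = 1.4 × 8.5² / (2 × 9.8) ≈ 5.16 m.

h ≈ 5.16 m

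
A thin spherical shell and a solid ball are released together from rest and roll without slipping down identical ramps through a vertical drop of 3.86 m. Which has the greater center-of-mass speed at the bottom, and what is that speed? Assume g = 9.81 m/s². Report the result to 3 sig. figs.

For rolling without slipping, Mgh = ½(1+k)Mv² where k = I/(MR²), so v = √(2gh/(1+k)).
Thin spherical shell: k = 2/3, giving v = √(2×9.81×3.86/1.667) = 6.741 m/s.
Solid ball: k = 0.4, giving v = √(2×9.81×3.86/1.4) = 7.355 m/s.
The smaller k wins: the solid ball, at ≈ 7.35 m/s.

the solid ball, at v ≈ 7.35 m/s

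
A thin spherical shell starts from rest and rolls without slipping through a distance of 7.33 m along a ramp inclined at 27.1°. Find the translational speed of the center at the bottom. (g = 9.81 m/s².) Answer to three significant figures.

For this body I = (2/3)MR², i.e. k = I/(MR²) = 2/3.
Since it rolls without slipping, ω = v/R and KE = ½Mv² + ½Iω² = ½(1+k)Mv² = (5/6)Mv².
The vertical drop is h = L sinθ = 7.33 × sin27.1° = 3.339 m.
Energy conservation: Mgh = (5/6)Mv², so v = √(2gh/(1+k)) = √(2 × 9.81 × 3.339 / 1.667) ≈ 6.27 m/s.

v ≈ 6.27 m/s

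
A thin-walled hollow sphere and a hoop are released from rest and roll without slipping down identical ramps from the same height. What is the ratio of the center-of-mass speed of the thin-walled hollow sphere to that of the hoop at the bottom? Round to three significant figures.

Each satisfies Mgh = ½(1+k)Mv² with k = I/(MR²), so v ∝ 1/√(1+k).
For the thin-walled hollow sphere k = 2/3; for the hoop k = 1.
v₁/v₂ = √((1+k₂)/(1+k₁)) = √(2/1.667) ≈ 1.10.

v_ratio ≈ 1.10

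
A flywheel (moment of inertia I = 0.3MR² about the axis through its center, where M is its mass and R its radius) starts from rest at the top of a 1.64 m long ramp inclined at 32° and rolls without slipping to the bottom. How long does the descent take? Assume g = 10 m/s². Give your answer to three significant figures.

With I = 0.3MR², the ratio k = I/(MR²) is 0.3.
Translational: Mg sinθ − f = Ma. Rotational about the CM: fR = Iα = kMRa, so f = kMa.
Hence a = g sinθ/(1+k) = 10×sin32°/1.3 = 4.076 m/s².
With constant a from rest, t = √(2L/a) = √(2·1.64/4.076) ≈ 0.897 s.

t ≈ 0.897 s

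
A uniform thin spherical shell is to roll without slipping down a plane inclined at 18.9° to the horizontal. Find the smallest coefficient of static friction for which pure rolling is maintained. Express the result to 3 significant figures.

For this body I = (2/3)MR², i.e. k = I/(MR²) = 2/3.
Newton's second law down the slope: Mg sinθ − f = Ma. The torque equation fR = Iα (with α = a/R) gives f = kMa.
These give a = g sinθ/(1+k) and the required friction f = kMg sinθ/(1+k).
With N = Mg cosθ, the no-slip condition f ≤ μN gives μ_min = f/N = k tanθ/(1+k).
μ_min = (2/3) × tan18.9° / 1.667 ≈ 0.137.

μ_min ≈ 0.137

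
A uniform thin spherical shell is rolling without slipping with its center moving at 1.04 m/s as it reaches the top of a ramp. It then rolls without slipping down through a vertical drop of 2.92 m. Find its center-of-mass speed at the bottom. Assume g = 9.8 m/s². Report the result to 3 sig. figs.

v ≈ 5.95 m/s

With I = (2/3)MR², the ratio k = I/(MR²) is 2/3.
Pure rolling means v = ωR; then KE = ½Mv² + ½I(v/R)² = ½(1+k)Mv² = (5/6)Mv².
Conserving energy between top and bottom: (5/6)Mv² = (5/6)Mv₀² + Mgh, hence v² = v₀² + 2gh/(1+k).
v = √(1.04² + 2×9.8×2.92/1.667) = √35.42 ≈ 5.95 m/s.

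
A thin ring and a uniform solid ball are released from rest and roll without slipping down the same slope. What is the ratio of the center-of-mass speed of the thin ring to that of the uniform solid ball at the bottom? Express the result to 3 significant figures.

v_ratio ≈ 0.837

Each satisfies Mgh = ½(1+k)Mv² with k = I/(MR²), so v ∝ 1/√(1+k).
For the thin ring k = 1; for the uniform solid ball k = 0.4.
v₁/v₂ = √((1+k₂)/(1+k₁)) = √(1.4/2) ≈ 0.837.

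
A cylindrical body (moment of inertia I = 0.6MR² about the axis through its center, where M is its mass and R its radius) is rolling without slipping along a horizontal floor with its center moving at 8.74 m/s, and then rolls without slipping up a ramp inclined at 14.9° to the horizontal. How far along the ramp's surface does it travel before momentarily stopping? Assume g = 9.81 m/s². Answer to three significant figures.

d ≈ 24.2 m

With I = 0.6MR², the ratio k = I/(MR²) is 0.6.
Rolling without slipping gives ω = v/R, so the total kinetic energy is ½Mv² + ½Iω² = ½(1+k)Mv² = (4/5)Mv².
Setting this equal to Mgh gives the vertical rise h = (1+k)v₀²/(2g) = 1.6×8.74²/(2×9.81) = 6.229 m.
The distance along the slope is d = h/sinθ = 6.229/sin14.9° ≈ 24.2 m.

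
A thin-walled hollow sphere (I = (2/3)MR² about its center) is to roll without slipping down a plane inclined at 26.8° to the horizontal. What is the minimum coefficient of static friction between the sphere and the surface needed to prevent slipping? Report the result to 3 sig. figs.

For this body I = (2/3)MR², i.e. k = I/(MR²) = 2/3.
Along the incline Mg sinθ − f = Ma, and torque about the center fR = Iα = kMR²(a/R) gives f = kMa.
These give a = g sinθ/(1+k) and the required friction f = kMg sinθ/(1+k).
With N = Mg cosθ, the no-slip condition f ≤ μN gives μ_min = f/N = k tanθ/(1+k).
μ_min = (2/3) × tan26.8° / 1.667 ≈ 0.202.

μ_min ≈ 0.202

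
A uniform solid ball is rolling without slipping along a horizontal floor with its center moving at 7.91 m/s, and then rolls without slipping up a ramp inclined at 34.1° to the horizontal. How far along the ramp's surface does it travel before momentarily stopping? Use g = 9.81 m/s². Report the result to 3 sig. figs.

With I = (2/5)MR², the ratio k = I/(MR²) is 0.4.
The rolling condition ω = v/R makes the rotational term ½I(v/R)² = ½kMv², so KE_total = ½(1+k)Mv² = (7/10)Mv².
Setting this equal to Mgh gives the vertical rise h = (1+k)v₀²/(2g) = 1.4×7.91²/(2×9.81) = 4.465 m.
Along the incline, d = h/sinθ = 4.465/sin34.1° ≈ 7.96 m.

d ≈ 7.96 m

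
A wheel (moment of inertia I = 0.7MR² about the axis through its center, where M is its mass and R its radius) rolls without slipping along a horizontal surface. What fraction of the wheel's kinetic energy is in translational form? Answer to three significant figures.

fraction ≈ 0.588

With I = 0.7MR², the ratio k = I/(MR²) is 0.7.
Since ω = v/R, the translational part is ½Mv² and the rotational part is ½I(v/R)² = ½kMv²; the total is ½(1+k)Mv².
The translational fraction is therefore 1/(1+k) = 1/1.7 ≈ 0.588.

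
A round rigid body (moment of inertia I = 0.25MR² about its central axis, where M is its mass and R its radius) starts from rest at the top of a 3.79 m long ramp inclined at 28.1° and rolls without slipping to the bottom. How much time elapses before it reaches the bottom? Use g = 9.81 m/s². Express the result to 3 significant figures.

t ≈ 1.43 s

The moment of inertia is 0.25MR², giving k ≡ I/(MR²) = 0.25.
Translational: Mg sinθ − f = Ma. Rotational about the CM: fR = Iα = kMRa, so f = kMa.
Hence a = g sinθ/(1+k) = 9.81×sin28.1°/1.25 = 3.697 m/s².
Starting from rest, L = ½at², so t = √(2L/a) = √(2×3.79/3.697) ≈ 1.43 s.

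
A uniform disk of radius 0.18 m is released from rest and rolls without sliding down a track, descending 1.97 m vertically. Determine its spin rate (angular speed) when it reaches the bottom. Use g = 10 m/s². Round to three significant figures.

ω ≈ 28.5 rad/s

For this body I = (1/2)MR², i.e. k = I/(MR²) = 0.5.
Pure rolling means v = ωR; then KE = ½Mv² + ½I(v/R)² = ½(1+k)Mv² = (3/4)Mv².
Energy conservation Mgh = ½(1+k)Mv² gives v = √(2gh/(1+k)) = √(2 × 10 × 1.97 / 1.5) = 5.125 m/s.
The angular speed follows from ω = v/R = 5.125/0.18 ≈ 28.5 rad/s.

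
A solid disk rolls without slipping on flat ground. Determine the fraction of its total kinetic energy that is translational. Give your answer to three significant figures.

fraction ≈ 0.667

The moment of inertia is (1/2)MR², giving k ≡ I/(MR²) = 0.5.
With ω = v/R, KE_trans = ½Mv² and KE_rot = ½Iω² = ½kMv², so KE_total = ½(1+k)Mv².
The translational fraction is therefore 1/(1+k) = 1/1.5 ≈ 0.667.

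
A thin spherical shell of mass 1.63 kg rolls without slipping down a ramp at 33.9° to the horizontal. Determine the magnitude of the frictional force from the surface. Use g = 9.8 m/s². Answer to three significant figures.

With I = (2/3)MR², the ratio k = I/(MR²) is 2/3.
Translational: Mg sinθ − f = Ma. Rotational about the CM: fR = Iα = kMRa, so f = kMa.
Combining, a = g sinθ/(1+k) and f = kMa = kMg sinθ/(1+k).
f = (2/3) × 1.63 × 9.8 × sin33.9° / 1.667 ≈ 3.56 N.

f ≈ 3.56 N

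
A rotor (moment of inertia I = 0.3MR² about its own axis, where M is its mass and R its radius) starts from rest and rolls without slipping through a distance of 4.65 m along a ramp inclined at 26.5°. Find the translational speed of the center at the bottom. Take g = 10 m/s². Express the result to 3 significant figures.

Here I = 0.3MR², so the shape factor k = I/(MR²) = 0.3.
Rolling without slipping gives ω = v/R, so the total kinetic energy is ½Mv² + ½Iω² = ½(1+k)Mv² = (13/20)Mv².
The vertical drop is h = L sinθ = 4.65 × sin26.5° = 2.075 m.
Energy conservation: Mgh = (13/20)Mv², so v = √(2gh/(1+k)) = √(2 × 10 × 2.075 / 1.3) ≈ 5.65 m/s.

v ≈ 5.65 m/s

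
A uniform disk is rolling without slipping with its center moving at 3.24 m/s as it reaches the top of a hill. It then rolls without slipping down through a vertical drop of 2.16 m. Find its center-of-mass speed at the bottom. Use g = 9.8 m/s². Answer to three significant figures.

With I = (1/2)MR², the ratio k = I/(MR²) is 0.5.
Rolling without slipping gives ω = v/R, so the total kinetic energy is ½Mv² + ½Iω² = ½(1+k)Mv² = (3/4)Mv².
Conserving energy between top and bottom: (3/4)Mv² = (3/4)Mv₀² + Mgh, hence v² = v₀² + 2gh/(1+k).
v = √(3.24² + 2×9.8×2.16/1.5) = √38.72 ≈ 6.22 m/s.

v ≈ 6.22 m/s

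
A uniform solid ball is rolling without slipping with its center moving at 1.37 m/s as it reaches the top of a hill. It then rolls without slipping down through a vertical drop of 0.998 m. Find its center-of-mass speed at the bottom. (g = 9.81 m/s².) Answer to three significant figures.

v ≈ 3.98 m/s

Here I = (2/5)MR², so the shape factor k = I/(MR²) = 0.4.
The rolling condition ω = v/R makes the rotational term ½I(v/R)² = ½kMv², so KE_total = ½(1+k)Mv² = (7/10)Mv².
Conserving energy between top and bottom: (7/10)Mv² = (7/10)Mv₀² + Mgh, hence v² = v₀² + 2gh/(1+k).
v = √(1.37² + 2×9.81×0.998/1.4) = √15.86 ≈ 3.98 m/s.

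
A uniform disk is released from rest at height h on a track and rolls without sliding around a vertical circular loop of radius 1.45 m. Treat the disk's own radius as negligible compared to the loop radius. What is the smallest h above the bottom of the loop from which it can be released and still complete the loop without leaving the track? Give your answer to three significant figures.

Here I = (1/2)MR², so the shape factor k = I/(MR²) = 0.5.
At the top, contact is just lost when gravity alone supplies the centripetal force: Mg = Mv_top²/r, i.e. v_top² = gr.
With ω = v/R, the kinetic energy at speed v is ½(1+k)Mv² = (3/4)Mv².
Energy conservation from release (height h) to the top (height 2r): Mgh = Mg(2r) + (3/4)M·gr.
Thus h_min = 2r + (1+k)r/2 = r(2 + 1.5/2) = 1.45 × 2.75 ≈ 3.99 m.

h_min ≈ 3.99 m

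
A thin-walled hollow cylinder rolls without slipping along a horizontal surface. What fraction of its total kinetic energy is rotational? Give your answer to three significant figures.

fraction ≈ 0.500

The moment of inertia is MR², giving k ≡ I/(MR²) = 1.
Since ω = v/R, the translational part is ½Mv² and the rotational part is ½I(v/R)² = ½kMv²; the total is ½(1+k)Mv².
The rotational fraction is therefore k/(1+k) = 1/2 ≈ 0.500.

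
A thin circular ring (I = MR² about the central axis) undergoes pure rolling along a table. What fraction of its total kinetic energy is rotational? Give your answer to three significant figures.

The moment of inertia is MR², giving k ≡ I/(MR²) = 1.
Since ω = v/R, the translational part is ½Mv² and the rotational part is ½I(v/R)² = ½kMv²; the total is ½(1+k)Mv².
The rotational fraction is therefore k/(1+k) = 1/2 ≈ 0.500.

fraction ≈ 0.500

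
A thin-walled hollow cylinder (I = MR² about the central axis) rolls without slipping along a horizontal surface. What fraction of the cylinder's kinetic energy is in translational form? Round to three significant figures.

fraction ≈ 0.500

For this body I = MR², i.e. k = I/(MR²) = 1.
With ω = v/R, KE_trans = ½Mv² and KE_rot = ½Iω² = ½kMv², so KE_total = ½(1+k)Mv².
The translational fraction is therefore 1/(1+k) = 1/2 ≈ 0.500.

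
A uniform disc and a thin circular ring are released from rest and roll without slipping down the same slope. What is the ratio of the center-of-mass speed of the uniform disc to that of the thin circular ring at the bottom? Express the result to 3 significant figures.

v_ratio ≈ 1.15

Each satisfies Mgh = ½(1+k)Mv² with k = I/(MR²), so v ∝ 1/√(1+k).
For the uniform disc k = 0.5; for the thin circular ring k = 1.
v₁/v₂ = √((1+k₂)/(1+k₁)) = √(2/1.5) ≈ 1.15.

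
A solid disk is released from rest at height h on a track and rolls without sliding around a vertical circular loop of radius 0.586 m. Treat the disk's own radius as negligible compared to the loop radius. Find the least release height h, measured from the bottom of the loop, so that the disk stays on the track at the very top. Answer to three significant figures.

The moment of inertia is (1/2)MR², giving k ≡ I/(MR²) = 0.5.
At the top, contact is just lost when gravity alone supplies the centripetal force: Mg = Mv_top²/r, i.e. v_top² = gr.
With ω = v/R, the kinetic energy at speed v is ½(1+k)Mv² = (3/4)Mv².
Energy conservation from release (height h) to the top (height 2r): Mgh = Mg(2r) + (3/4)M·gr.
Thus h_min = 2r + (1+k)r/2 = r(2 + 1.5/2) = 0.586 × 2.75 ≈ 1.61 m.

h_min ≈ 1.61 m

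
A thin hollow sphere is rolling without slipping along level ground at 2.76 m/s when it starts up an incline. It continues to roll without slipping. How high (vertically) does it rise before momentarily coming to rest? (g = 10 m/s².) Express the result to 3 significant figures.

h ≈ 0.635 m

Here I = (2/3)MR², so the shape factor k = I/(MR²) = 2/3.
The rolling condition ω = v/R makes the rotational term ½I(v/R)² = ½kMv², so KE_total = ½(1+k)Mv² = (5/6)Mv².
At the top the kinetic energy is zero, so (5/6)Mv₀² = Mgh.
Thus h = (1+k)v₀²/(2g) = 1.667 × 2.76² / (2 × 10) ≈ 0.635 m.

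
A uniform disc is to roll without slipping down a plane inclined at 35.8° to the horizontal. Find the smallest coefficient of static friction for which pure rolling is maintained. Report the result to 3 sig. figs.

With I = (1/2)MR², the ratio k = I/(MR²) is 0.5.
Translational: Mg sinθ − f = Ma. Rotational about the CM: fR = Iα = kMRa, so f = kMa.
These give a = g sinθ/(1+k) and the required friction f = kMg sinθ/(1+k).
With N = Mg cosθ, the no-slip condition f ≤ μN gives μ_min = f/N = k tanθ/(1+k).
μ_min = 0.5 × tan35.8° / 1.5 ≈ 0.240.

μ_min ≈ 0.240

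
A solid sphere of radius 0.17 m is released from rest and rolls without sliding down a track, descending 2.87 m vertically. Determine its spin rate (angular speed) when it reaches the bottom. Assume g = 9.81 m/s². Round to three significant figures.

For this body I = (2/5)MR², i.e. k = I/(MR²) = 0.4.
The rolling condition ω = v/R makes the rotational term ½I(v/R)² = ½kMv², so KE_total = ½(1+k)Mv² = (7/10)Mv².
Energy conservation Mgh = ½(1+k)Mv² gives v = √(2gh/(1+k)) = √(2 × 9.81 × 2.87 / 1.4) = 6.342 m/s.
The angular speed follows from ω = v/R = 6.342/0.17 ≈ 37.3 rad/s.

ω ≈ 37.3 rad/s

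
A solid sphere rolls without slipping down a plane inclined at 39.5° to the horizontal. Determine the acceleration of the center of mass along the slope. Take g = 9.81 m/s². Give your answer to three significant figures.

a ≈ 4.46 m/s²

Here I = (2/5)MR², so the shape factor k = I/(MR²) = 0.4.
Translational: Mg sinθ − f = Ma. Rotational about the CM: fR = Iα = kMRa, so f = kMa.
Eliminating f: Mg sinθ = (1+k)Ma, so a = g sinθ/(1+k) = 9.81 × sin39.5° / 1.4 ≈ 4.46 m/s².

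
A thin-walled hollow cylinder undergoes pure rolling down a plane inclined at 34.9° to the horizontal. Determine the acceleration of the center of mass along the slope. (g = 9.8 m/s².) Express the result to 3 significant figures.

a ≈ 2.80 m/s²

With I = MR², the ratio k = I/(MR²) is 1.
Along the incline Mg sinθ − f = Ma, and torque about the center fR = Iα = kMR²(a/R) gives f = kMa.
Eliminating f: Mg sinθ = (1+k)Ma, so a = g sinθ/(1+k) = 9.8 × sin34.9° / 2 ≈ 2.80 m/s².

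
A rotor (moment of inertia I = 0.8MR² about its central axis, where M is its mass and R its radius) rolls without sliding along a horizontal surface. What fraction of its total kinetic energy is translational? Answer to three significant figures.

fraction ≈ 0.556

With I = 0.8MR², the ratio k = I/(MR²) is 0.8.
Since ω = v/R, the translational part is ½Mv² and the rotational part is ½I(v/R)² = ½kMv²; the total is ½(1+k)Mv².
The translational fraction is therefore 1/(1+k) = 1/1.8 ≈ 0.556.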